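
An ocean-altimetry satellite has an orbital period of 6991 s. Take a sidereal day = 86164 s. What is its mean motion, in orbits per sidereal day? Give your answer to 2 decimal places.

Orbits per sidereal day = 86164 / 6991.0 = 12.325.

12.32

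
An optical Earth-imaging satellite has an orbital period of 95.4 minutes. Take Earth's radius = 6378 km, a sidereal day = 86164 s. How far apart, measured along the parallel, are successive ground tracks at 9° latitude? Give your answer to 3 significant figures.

T = 95.4 min = 5724.0 s.
Node shift per orbit = (5724.0/86164) × 360° = 23.92°.
Equatorial spacing = 23.92 × 111.3 km/° = 2662 km.
At 9° latitude, spacing = 2662 × cos(9°) = 2629 km.

2630 km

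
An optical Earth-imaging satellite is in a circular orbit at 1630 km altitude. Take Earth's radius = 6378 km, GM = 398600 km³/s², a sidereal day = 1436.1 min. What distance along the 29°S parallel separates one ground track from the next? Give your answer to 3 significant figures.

2900 km

Semi-major axis a = 6378 + 1630 = 8008 km. Period T = 2π√(a³/μ) = 2π√(8008³/398600) = 7131.8 s = 118.86 min.
Node shift per orbit = (7131.8/86166) × 360° = 29.80°.
Equatorial spacing = 29.80 × 111.3 km/° = 3317 km.
At 29° latitude, spacing = 3317 × cos(29°) = 2901 km.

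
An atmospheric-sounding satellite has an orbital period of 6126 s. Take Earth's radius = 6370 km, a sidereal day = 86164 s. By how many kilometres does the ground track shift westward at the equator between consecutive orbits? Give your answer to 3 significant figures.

During one orbit Earth rotates (6126.0 / 86164) × 360° = 25.59°.
At the equator that is 25.59° × (2π·6370/360) km/° = 25.59 × 111.2 = 2846 km.

2850 km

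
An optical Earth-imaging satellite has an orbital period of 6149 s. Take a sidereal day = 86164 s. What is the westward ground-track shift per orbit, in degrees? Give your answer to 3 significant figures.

During one orbit Earth rotates (6149.0 / 86164) × 360° = 25.69°.

25.7°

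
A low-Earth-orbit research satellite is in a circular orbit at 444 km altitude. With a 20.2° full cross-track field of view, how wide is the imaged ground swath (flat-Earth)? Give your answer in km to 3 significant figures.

158 km

Half-angle = 20.2°/2 = 10.1°.
Swath width ≈ 2h·tan(θ/2) = 2 × 444 × tan(10.1°) = 158.2 km.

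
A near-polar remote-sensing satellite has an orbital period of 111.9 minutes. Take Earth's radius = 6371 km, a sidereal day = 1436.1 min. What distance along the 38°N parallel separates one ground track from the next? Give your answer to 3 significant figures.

T = 111.9 min = 6714.0 s.
Node shift per orbit = (6714.0/86166) × 360° = 28.05°.
Equatorial spacing = 28.05 × 111.2 km/° = 3119 km.
At 38° latitude, spacing = 3119 × cos(38°) = 2458 km.

2460 km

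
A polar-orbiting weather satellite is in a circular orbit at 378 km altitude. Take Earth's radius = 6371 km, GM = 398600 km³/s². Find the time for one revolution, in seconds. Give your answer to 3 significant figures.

5520 seconds

Semi-major axis a = 6371 + 378 = 6749 km. Period T = 2π√(a³/μ) = 2π√(6749³/398600) = 5517.9 s = 91.96 min.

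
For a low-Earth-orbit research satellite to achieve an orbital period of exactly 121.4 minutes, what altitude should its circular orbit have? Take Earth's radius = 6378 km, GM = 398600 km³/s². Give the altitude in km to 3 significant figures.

1740 km

T = 121.4 min = 7284.0 s.
From T = 2π√(a³/μ): a = (μ T²/4π²)^(1/3) = (398600 × 7284.0² / 4π²)^(1/3) = 8122 km.
Altitude h = a − R = 8122 − 6378 = 1744 km.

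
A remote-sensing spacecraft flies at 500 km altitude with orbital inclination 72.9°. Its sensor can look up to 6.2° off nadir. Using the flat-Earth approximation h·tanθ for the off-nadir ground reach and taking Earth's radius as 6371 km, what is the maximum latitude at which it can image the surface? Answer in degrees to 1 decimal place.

73.4°

For a prograde orbit the ground track reaches latitude ±i = ±72.9°.
Sensor half-swath on the ground ≈ 500·tan(6.2°) = 54 km = 0.49° of latitude.
Maximum observable latitude ≈ 72.9 + 0.49 = 73.4°.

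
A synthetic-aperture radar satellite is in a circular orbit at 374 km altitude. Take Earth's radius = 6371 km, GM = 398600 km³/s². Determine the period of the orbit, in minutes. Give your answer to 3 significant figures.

91.9 min

Semi-major axis a = 6371 + 374 = 6745 km. Period T = 2π√(a³/μ) = 2π√(6745³/398600) = 5513.0 s = 91.88 min.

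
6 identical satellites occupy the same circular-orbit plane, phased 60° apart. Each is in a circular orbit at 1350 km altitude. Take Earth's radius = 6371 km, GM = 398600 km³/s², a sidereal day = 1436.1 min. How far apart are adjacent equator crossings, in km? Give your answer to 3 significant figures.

523 km

Semi-major axis a = 6371 + 1350 = 7721 km. Period T = 2π√(a³/μ) = 2π√(7721³/398600) = 6751.8 s = 112.53 min.
Single-satellite node shift = (6751.8/86166) × 360° = 28.21°.
With 6 satellites evenly phased, successive equator crossings are 28.21/6 = 4.702° apart.
That is 4.702 × 111.2 = 523 km at the equator.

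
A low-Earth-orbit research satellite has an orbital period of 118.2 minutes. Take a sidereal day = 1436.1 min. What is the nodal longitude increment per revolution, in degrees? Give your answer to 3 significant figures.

T = 118.2 min = 7092.0 s.
During one orbit Earth rotates (7092.0 / 86166) × 360° = 29.63°.

29.6°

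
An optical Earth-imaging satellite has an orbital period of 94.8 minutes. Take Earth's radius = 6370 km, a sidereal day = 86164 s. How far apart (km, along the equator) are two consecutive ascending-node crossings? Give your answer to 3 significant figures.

T = 94.8 min = 5688.0 s.
During one orbit Earth rotates (5688.0 / 86164) × 360° = 23.76°.
At the equator that is 23.76° × (2π·6370/360) km/° = 23.76 × 111.2 = 2642 km.

2640 km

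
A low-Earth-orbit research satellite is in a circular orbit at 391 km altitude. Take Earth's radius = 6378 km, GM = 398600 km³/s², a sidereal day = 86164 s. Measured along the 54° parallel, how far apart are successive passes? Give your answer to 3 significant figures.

1520 km

Semi-major axis a = 6378 + 391 = 6769 km. Period T = 2π√(a³/μ) = 2π√(6769³/398600) = 5542.4 s = 92.37 min.
Node shift per orbit = (5542.4/86164) × 360° = 23.16°.
Equatorial spacing = 23.16 × 111.3 km/° = 2578 km.
At 54° latitude, spacing = 2578 × cos(54°) = 1515 km.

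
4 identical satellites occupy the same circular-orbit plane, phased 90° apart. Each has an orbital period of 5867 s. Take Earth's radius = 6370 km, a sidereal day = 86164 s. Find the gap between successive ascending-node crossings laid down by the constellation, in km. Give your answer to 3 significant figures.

Single-satellite node shift = (5867.0/86164) × 360° = 24.51°.
With 4 satellites evenly phased, successive equator crossings are 24.51/4 = 6.128° apart.
That is 6.128 × 111.2 = 681 km at the equator.

681 km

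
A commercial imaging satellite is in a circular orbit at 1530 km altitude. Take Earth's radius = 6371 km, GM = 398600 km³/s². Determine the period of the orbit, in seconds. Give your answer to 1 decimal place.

Semi-major axis a = 6371 + 1530 = 7901 km. Period T = 2π√(a³/μ) = 2π√(7901³/398600) = 6989.3 s = 116.49 min.

6989.3 seconds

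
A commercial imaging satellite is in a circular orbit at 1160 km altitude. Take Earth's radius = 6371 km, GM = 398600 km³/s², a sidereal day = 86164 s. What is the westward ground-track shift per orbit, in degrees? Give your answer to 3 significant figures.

27.2°

Semi-major axis a = 6371 + 1160 = 7531 km. Period T = 2π√(a³/μ) = 2π√(7531³/398600) = 6504.1 s = 108.40 min.
During one orbit Earth rotates (6504.1 / 86164) × 360° = 27.17°.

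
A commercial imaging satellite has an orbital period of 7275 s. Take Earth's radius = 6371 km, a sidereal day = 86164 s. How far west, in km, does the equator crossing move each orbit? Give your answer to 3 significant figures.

During one orbit Earth rotates (7275.0 / 86164) × 360° = 30.40°.
At the equator that is 30.40° × (2π·6371/360) km/° = 30.40 × 111.2 = 3380 km.

3380 km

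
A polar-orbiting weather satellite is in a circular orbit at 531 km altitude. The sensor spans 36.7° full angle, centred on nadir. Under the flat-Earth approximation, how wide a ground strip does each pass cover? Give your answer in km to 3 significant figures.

Half-angle = 36.7°/2 = 18.35°.
Swath width ≈ 2h·tan(θ/2) = 2 × 531 × tan(18.35°) = 352.3 km.

352 km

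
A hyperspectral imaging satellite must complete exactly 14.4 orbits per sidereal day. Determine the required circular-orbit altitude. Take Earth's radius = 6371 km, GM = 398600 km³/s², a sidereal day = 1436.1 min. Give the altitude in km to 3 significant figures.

Required period T = 86166 / 14.4 = 5983.8 s.
From T = 2π√(a³/μ): a = (μ T²/4π²)^(1/3) = (398600 × 5983.8² / 4π²)^(1/3) = 7124 km.
Altitude h = a − R = 7124 − 6371 = 753 km.

753 km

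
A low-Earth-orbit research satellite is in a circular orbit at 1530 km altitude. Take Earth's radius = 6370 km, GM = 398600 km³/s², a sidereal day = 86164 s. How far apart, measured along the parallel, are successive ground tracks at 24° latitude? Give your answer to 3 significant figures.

2970 km

Semi-major axis a = 6370 + 1530 = 7900 km. Period T = 2π√(a³/μ) = 2π√(7900³/398600) = 6988.0 s = 116.47 min.
Node shift per orbit = (6988.0/86164) × 360° = 29.20°.
Equatorial spacing = 29.20 × 111.2 km/° = 3246 km.
At 24° latitude, spacing = 3246 × cos(24°) = 2965 km.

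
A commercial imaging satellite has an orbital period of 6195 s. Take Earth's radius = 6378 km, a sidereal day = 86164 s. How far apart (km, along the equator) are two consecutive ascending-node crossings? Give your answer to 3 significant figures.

During one orbit Earth rotates (6195.0 / 86164) × 360° = 25.88°.
At the equator that is 25.88° × (2π·6378/360) km/° = 25.88 × 111.3 = 2881 km.

2880 km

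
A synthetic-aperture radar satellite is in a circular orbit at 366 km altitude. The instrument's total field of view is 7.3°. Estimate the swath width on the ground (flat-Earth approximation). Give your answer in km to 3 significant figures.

46.7 km

Half-angle = 7.3°/2 = 3.65°.
Swath width ≈ 2h·tan(θ/2) = 2 × 366 × tan(3.65°) = 46.7 km.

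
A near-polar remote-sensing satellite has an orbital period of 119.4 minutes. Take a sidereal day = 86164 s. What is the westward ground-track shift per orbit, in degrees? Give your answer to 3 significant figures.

29.9°

T = 119.4 min = 7164.0 s.
During one orbit Earth rotates (7164.0 / 86164) × 360° = 29.93°.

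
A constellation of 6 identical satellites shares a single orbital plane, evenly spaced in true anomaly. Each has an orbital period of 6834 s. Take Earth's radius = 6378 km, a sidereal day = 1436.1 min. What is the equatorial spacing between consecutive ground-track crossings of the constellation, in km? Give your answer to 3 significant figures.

530 km

Single-satellite node shift = (6834.0/86166) × 360° = 28.55°.
With 6 satellites evenly phased, successive equator crossings are 28.55/6 = 4.759° apart.
That is 4.759 × 111.3 = 530 km at the equator.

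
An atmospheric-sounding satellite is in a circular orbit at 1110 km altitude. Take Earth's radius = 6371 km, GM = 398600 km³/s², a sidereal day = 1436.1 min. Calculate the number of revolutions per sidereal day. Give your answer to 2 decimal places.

13.38

Semi-major axis a = 6371 + 1110 = 7481 km. Period T = 2π√(a³/μ) = 2π√(7481³/398600) = 6439.5 s = 107.32 min.
Orbits per sidereal day = 86166 / 6439.5 = 13.381.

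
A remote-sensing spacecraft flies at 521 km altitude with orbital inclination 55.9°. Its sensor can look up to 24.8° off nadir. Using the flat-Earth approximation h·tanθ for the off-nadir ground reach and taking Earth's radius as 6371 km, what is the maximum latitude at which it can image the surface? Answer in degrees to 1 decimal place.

58.1°

For a prograde orbit the ground track reaches latitude ±i = ±55.9°.
Sensor half-swath on the ground ≈ 521·tan(24.8°) = 241 km = 2.16° of latitude.
Maximum observable latitude ≈ 55.9 + 2.16 = 58.1°.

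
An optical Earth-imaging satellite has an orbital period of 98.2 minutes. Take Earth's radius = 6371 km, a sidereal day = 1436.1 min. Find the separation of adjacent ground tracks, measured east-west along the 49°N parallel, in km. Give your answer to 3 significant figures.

T = 98.2 min = 5892.0 s.
Node shift per orbit = (5892.0/86166) × 360° = 24.62°.
Equatorial spacing = 24.62 × 111.2 km/° = 2737 km.
At 49° latitude, spacing = 2737 × cos(49°) = 1796 km.

1800 km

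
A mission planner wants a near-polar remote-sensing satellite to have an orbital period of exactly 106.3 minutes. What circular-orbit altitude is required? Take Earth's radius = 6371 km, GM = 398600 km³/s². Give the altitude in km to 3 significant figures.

T = 106.3 min = 6378.0 s.
From T = 2π√(a³/μ): a = (μ T²/4π²)^(1/3) = (398600 × 6378.0² / 4π²)^(1/3) = 7433 km.
Altitude h = a − R = 7433 − 6371 = 1062 km.

1060 km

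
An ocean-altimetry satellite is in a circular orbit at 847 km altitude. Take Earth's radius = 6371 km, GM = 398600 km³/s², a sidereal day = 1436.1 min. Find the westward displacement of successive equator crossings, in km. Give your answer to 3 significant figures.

Semi-major axis a = 6371 + 847 = 7218 km. Period T = 2π√(a³/μ) = 2π√(7218³/398600) = 6102.9 s = 101.72 min.
During one orbit Earth rotates (6102.9 / 86166) × 360° = 25.50°.
At the equator that is 25.50° × (2π·6371/360) km/° = 25.50 × 111.2 = 2835 km.

2840 km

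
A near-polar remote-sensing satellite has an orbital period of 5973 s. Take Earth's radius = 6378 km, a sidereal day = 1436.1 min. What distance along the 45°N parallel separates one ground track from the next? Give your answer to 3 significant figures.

Node shift per orbit = (5973.0/86166) × 360° = 24.96°.
Equatorial spacing = 24.96 × 111.3 km/° = 2778 km.
At 45° latitude, spacing = 2778 × cos(45°) = 1964 km.

1960 km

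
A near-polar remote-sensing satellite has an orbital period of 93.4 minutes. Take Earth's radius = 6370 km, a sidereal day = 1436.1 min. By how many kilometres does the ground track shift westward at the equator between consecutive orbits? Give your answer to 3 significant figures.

2600 km

T = 93.4 min = 5604.0 s.
During one orbit Earth rotates (5604.0 / 86166) × 360° = 23.41°.
At the equator that is 23.41° × (2π·6370/360) km/° = 23.41 × 111.2 = 2603 km.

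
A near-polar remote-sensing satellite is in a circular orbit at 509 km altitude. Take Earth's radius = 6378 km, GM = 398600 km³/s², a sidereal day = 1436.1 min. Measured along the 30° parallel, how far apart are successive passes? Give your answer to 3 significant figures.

Semi-major axis a = 6378 + 509 = 6887 km. Period T = 2π√(a³/μ) = 2π√(6887³/398600) = 5688.0 s = 94.80 min.
Node shift per orbit = (5688.0/86166) × 360° = 23.76°.
Equatorial spacing = 23.76 × 111.3 km/° = 2645 km.
At 30° latitude, spacing = 2645 × cos(30°) = 2291 km.

2290 km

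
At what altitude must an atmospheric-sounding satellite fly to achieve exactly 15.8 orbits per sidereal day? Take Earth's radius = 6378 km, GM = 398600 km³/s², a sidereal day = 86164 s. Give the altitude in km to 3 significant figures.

Required period T = 86164 / 15.8 = 5453.4 s.
From T = 2π√(a³/μ): a = (μ T²/4π²)^(1/3) = (398600 × 5453.4² / 4π²)^(1/3) = 6696 km.
Altitude h = a − R = 6696 − 6378 = 318 km.

318 km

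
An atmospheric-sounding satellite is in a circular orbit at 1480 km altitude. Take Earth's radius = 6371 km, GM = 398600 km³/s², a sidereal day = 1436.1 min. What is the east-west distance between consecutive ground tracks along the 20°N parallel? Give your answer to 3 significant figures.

3020 km

Semi-major axis a = 6371 + 1480 = 7851 km. Period T = 2π√(a³/μ) = 2π√(7851³/398600) = 6923.1 s = 115.38 min.
Node shift per orbit = (6923.1/86166) × 360° = 28.92°.
Equatorial spacing = 28.92 × 111.2 km/° = 3216 km.
At 20° latitude, spacing = 3216 × cos(20°) = 3022 km.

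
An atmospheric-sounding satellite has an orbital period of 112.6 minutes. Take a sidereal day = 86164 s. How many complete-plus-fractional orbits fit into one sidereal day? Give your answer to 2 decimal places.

12.75

T = 112.6 min = 6756.0 s.
Orbits per sidereal day = 86164 / 6756.0 = 12.754.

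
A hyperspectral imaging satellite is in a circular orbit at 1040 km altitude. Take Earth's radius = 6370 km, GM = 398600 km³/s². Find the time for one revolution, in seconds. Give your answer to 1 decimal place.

Semi-major axis a = 6370 + 1040 = 7410 km. Period T = 2π√(a³/μ) = 2π√(7410³/398600) = 6348.0 s = 105.80 min.

6348.0 seconds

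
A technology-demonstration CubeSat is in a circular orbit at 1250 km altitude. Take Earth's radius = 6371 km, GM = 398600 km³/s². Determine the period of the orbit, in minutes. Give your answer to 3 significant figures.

110 min

Semi-major axis a = 6371 + 1250 = 7621 km. Period T = 2π√(a³/μ) = 2π√(7621³/398600) = 6621.1 s = 110.35 min.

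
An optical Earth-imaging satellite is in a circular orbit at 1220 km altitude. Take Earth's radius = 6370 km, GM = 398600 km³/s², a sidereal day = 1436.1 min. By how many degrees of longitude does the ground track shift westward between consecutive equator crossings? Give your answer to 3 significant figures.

Semi-major axis a = 6370 + 1220 = 7590 km. Period T = 2π√(a³/μ) = 2π√(7590³/398600) = 6580.7 s = 109.68 min.
During one orbit Earth rotates (6580.7 / 86166) × 360° = 27.49°.

27.5°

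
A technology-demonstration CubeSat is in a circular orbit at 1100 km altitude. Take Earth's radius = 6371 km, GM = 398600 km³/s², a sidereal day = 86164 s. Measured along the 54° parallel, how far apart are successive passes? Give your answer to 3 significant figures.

Semi-major axis a = 6371 + 1100 = 7471 km. Period T = 2π√(a³/μ) = 2π√(7471³/398600) = 6426.6 s = 107.11 min.
Node shift per orbit = (6426.6/86164) × 360° = 26.85°.
Equatorial spacing = 26.85 × 111.2 km/° = 2986 km.
At 54° latitude, spacing = 2986 × cos(54°) = 1755 km.

1750 km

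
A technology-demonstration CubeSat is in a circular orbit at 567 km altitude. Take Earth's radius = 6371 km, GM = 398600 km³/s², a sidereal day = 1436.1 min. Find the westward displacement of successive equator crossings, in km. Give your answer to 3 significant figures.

Semi-major axis a = 6371 + 567 = 6938 km. Period T = 2π√(a³/μ) = 2π√(6938³/398600) = 5751.3 s = 95.85 min.
During one orbit Earth rotates (5751.3 / 86166) × 360° = 24.03°.
At the equator that is 24.03° × (2π·6371/360) km/° = 24.03 × 111.2 = 2672 km.

2670 km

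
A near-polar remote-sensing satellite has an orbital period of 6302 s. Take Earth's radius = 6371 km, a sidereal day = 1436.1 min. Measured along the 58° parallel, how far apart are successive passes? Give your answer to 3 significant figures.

Node shift per orbit = (6302.0/86166) × 360° = 26.33°.
Equatorial spacing = 26.33 × 111.2 km/° = 2928 km.
At 58° latitude, spacing = 2928 × cos(58°) = 1551 km.

1550 km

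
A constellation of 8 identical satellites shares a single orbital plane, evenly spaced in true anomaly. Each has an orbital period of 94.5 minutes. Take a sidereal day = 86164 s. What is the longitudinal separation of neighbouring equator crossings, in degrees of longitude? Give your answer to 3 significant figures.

T = 94.5 min = 5670.0 s.
Single-satellite node shift = (5670.0/86164) × 360° = 23.69°.
With 8 satellites evenly phased, successive equator crossings are 23.69/8 = 2.961° apart.

2.96°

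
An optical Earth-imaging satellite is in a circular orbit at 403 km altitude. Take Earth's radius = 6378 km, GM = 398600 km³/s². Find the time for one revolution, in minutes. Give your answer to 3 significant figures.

Semi-major axis a = 6378 + 403 = 6781 km. Period T = 2π√(a³/μ) = 2π√(6781³/398600) = 5557.1 s = 92.62 min.

92.6 min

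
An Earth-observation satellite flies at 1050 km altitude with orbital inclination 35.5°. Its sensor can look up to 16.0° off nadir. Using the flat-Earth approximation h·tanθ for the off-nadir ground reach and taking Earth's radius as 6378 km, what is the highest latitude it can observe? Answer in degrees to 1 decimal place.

For a prograde orbit the ground track reaches latitude ±i = ±35.5°.
Sensor half-swath on the ground ≈ 1050·tan(16.0°) = 301 km = 2.70° of latitude.
Maximum observable latitude ≈ 35.5 + 2.70 = 38.2°.

38.2°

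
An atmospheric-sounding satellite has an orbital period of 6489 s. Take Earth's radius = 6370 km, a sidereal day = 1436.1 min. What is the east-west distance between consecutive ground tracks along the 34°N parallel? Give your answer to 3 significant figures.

2500 km

Node shift per orbit = (6489.0/86166) × 360° = 27.11°.
Equatorial spacing = 27.11 × 111.2 km/° = 3014 km.
At 34° latitude, spacing = 3014 × cos(34°) = 2499 km.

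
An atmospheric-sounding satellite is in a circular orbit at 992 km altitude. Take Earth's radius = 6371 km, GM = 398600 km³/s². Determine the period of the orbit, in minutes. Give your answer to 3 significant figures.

Semi-major axis a = 6371 + 992 = 7363 km. Period T = 2π√(a³/μ) = 2π√(7363³/398600) = 6287.7 s = 104.80 min.

105 min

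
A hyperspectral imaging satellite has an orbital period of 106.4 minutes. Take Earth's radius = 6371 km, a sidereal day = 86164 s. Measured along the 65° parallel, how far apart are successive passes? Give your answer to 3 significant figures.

1250 km

T = 106.4 min = 6384.0 s.
Node shift per orbit = (6384.0/86164) × 360° = 26.67°.
Equatorial spacing = 26.67 × 111.2 km/° = 2966 km.
At 65° latitude, spacing = 2966 × cos(65°) = 1253 km.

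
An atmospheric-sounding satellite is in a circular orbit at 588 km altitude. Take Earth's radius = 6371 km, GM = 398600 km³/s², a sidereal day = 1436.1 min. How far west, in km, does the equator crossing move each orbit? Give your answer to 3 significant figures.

2680 km

Semi-major axis a = 6371 + 588 = 6959 km. Period T = 2π√(a³/μ) = 2π√(6959³/398600) = 5777.4 s = 96.29 min.
During one orbit Earth rotates (5777.4 / 86166) × 360° = 24.14°.
At the equator that is 24.14° × (2π·6371/360) km/° = 24.14 × 111.2 = 2684 km.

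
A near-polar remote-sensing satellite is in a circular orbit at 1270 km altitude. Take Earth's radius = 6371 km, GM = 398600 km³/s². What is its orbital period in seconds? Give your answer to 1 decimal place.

6647.2 seconds

Semi-major axis a = 6371 + 1270 = 7641 km. Period T = 2π√(a³/μ) = 2π√(7641³/398600) = 6647.2 s = 110.79 min.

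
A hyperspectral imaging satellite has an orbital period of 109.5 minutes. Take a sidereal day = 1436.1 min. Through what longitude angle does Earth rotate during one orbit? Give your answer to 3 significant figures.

T = 109.5 min = 6570.0 s.
During one orbit Earth rotates (6570.0 / 86166) × 360° = 27.45°.

27.4°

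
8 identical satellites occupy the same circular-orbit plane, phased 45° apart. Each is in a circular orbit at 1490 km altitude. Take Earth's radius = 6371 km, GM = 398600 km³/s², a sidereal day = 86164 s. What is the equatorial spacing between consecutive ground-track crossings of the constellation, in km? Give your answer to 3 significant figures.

403 km

Semi-major axis a = 6371 + 1490 = 7861 km. Period T = 2π√(a³/μ) = 2π√(7861³/398600) = 6936.3 s = 115.61 min.
Single-satellite node shift = (6936.3/86164) × 360° = 28.98°.
With 8 satellites evenly phased, successive equator crossings are 28.98/8 = 3.623° apart.
That is 3.623 × 111.2 = 403 km at the equator.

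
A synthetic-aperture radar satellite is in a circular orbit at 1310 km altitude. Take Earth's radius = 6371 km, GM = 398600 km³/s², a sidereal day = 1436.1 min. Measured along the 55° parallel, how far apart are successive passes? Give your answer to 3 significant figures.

Semi-major axis a = 6371 + 1310 = 7681 km. Period T = 2π√(a³/μ) = 2π√(7681³/398600) = 6699.4 s = 111.66 min.
Node shift per orbit = (6699.4/86166) × 360° = 27.99°.
Equatorial spacing = 27.99 × 111.2 km/° = 3112 km.
At 55° latitude, spacing = 3112 × cos(55°) = 1785 km.

1790 km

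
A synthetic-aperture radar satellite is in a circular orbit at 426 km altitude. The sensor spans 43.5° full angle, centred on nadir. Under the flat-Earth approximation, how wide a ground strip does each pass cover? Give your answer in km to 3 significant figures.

340 km

Half-angle = 43.5°/2 = 21.75°.
Swath width ≈ 2h·tan(θ/2) = 2 × 426 × tan(21.75°) = 339.9 km.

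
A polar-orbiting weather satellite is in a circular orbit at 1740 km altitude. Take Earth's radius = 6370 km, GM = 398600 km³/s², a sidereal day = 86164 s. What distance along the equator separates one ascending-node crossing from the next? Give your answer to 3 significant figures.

Semi-major axis a = 6370 + 1740 = 8110 km. Period T = 2π√(a³/μ) = 2π√(8110³/398600) = 7268.5 s = 121.14 min.
During one orbit Earth rotates (7268.5 / 86164) × 360° = 30.37°.
At the equator that is 30.37° × (2π·6370/360) km/° = 30.37 × 111.2 = 3376 km.

3380 km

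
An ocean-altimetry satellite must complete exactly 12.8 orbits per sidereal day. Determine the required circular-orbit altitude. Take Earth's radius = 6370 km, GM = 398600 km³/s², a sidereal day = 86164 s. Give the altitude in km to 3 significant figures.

Required period T = 86164 / 12.8 = 6731.6 s.
From T = 2π√(a³/μ): a = (μ T²/4π²)^(1/3) = (398600 × 6731.6² / 4π²)^(1/3) = 7706 km.
Altitude h = a − R = 7706 − 6370 = 1336 km.

1340 km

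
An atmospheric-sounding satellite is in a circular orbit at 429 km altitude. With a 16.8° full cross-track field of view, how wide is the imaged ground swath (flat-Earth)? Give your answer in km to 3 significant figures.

127 km

Half-angle = 16.8°/2 = 8.4°.
Swath width ≈ 2h·tan(θ/2) = 2 × 429 × tan(8.4°) = 126.7 km.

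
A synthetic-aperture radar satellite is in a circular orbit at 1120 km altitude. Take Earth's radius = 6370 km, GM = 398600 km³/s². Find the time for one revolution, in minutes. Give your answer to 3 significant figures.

Semi-major axis a = 6370 + 1120 = 7490 km. Period T = 2π√(a³/μ) = 2π√(7490³/398600) = 6451.1 s = 107.52 min.

108 min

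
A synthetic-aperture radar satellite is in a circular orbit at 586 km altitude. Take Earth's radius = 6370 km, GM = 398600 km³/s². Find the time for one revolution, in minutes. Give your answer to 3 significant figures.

Semi-major axis a = 6370 + 586 = 6956 km. Period T = 2π√(a³/μ) = 2π√(6956³/398600) = 5773.7 s = 96.23 min.

96.2 min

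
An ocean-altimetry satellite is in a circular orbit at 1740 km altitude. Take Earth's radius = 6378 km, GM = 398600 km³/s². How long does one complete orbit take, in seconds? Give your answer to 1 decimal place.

7279.2 seconds

Semi-major axis a = 6378 + 1740 = 8118 km. Period T = 2π√(a³/μ) = 2π√(8118³/398600) = 7279.2 s = 121.32 min.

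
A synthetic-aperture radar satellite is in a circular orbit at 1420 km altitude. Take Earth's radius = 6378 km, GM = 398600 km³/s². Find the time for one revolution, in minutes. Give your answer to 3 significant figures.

Semi-major axis a = 6378 + 1420 = 7798 km. Period T = 2π√(a³/μ) = 2π√(7798³/398600) = 6853.1 s = 114.22 min.

114 min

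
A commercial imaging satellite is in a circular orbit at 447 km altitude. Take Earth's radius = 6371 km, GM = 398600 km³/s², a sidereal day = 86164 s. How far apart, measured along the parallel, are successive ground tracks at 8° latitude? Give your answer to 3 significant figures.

2580 km

Semi-major axis a = 6371 + 447 = 6818 km. Period T = 2π√(a³/μ) = 2π√(6818³/398600) = 5602.7 s = 93.38 min.
Node shift per orbit = (5602.7/86164) × 360° = 23.41°.
Equatorial spacing = 23.41 × 111.2 km/° = 2603 km.
At 8° latitude, spacing = 2603 × cos(8°) = 2578 km.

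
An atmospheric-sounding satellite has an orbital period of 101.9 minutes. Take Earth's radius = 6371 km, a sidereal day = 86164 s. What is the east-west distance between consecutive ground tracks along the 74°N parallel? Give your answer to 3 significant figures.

T = 101.9 min = 6114.0 s.
Node shift per orbit = (6114.0/86164) × 360° = 25.54°.
Equatorial spacing = 25.54 × 111.2 km/° = 2840 km.
At 74° latitude, spacing = 2840 × cos(74°) = 783 km.

783 km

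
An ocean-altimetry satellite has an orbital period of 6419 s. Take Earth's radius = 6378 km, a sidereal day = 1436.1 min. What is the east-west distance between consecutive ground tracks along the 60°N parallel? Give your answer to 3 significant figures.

Node shift per orbit = (6419.0/86166) × 360° = 26.82°.
Equatorial spacing = 26.82 × 111.3 km/° = 2985 km.
At 60° latitude, spacing = 2985 × cos(60°) = 1493 km.

1490 km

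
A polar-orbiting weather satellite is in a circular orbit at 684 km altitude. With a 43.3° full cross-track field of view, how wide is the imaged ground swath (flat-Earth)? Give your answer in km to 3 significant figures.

Half-angle = 43.3°/2 = 21.65°.
Swath width ≈ 2h·tan(θ/2) = 2 × 684 × tan(21.65°) = 543.0 km.

543 km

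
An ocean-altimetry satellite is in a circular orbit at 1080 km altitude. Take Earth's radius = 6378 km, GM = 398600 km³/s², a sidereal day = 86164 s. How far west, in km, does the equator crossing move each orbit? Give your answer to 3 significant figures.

2980 km

Semi-major axis a = 6378 + 1080 = 7458 km. Period T = 2π√(a³/μ) = 2π√(7458³/398600) = 6409.8 s = 106.83 min.
During one orbit Earth rotates (6409.8 / 86164) × 360° = 26.78°.
At the equator that is 26.78° × (2π·6378/360) km/° = 26.78 × 111.3 = 2981 km.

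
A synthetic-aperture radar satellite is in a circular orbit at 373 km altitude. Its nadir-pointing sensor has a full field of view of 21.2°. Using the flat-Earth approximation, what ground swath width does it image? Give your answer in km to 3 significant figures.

Half-angle = 21.2°/2 = 10.6°.
Swath width ≈ 2h·tan(θ/2) = 2 × 373 × tan(10.6°) = 139.6 km.

140 km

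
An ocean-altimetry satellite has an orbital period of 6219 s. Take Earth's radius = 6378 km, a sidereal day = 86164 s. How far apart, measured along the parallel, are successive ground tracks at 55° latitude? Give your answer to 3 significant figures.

Node shift per orbit = (6219.0/86164) × 360° = 25.98°.
Equatorial spacing = 25.98 × 111.3 km/° = 2892 km.
At 55° latitude, spacing = 2892 × cos(55°) = 1659 km.

1660 km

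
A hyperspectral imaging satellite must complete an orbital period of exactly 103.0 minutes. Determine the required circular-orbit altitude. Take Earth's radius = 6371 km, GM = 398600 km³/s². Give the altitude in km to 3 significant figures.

908 km

T = 103.0 min = 6180.0 s.
From T = 2π√(a³/μ): a = (μ T²/4π²)^(1/3) = (398600 × 6180.0² / 4π²)^(1/3) = 7279 km.
Altitude h = a − R = 7279 − 6371 = 908 km.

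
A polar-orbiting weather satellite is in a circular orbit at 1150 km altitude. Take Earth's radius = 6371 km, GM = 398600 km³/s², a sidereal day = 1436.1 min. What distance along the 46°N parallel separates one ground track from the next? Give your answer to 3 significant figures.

2090 km

Semi-major axis a = 6371 + 1150 = 7521 km. Period T = 2π√(a³/μ) = 2π√(7521³/398600) = 6491.2 s = 108.19 min.
Node shift per orbit = (6491.2/86166) × 360° = 27.12°.
Equatorial spacing = 27.12 × 111.2 km/° = 3016 km.
At 46° latitude, spacing = 3016 × cos(46°) = 2095 km.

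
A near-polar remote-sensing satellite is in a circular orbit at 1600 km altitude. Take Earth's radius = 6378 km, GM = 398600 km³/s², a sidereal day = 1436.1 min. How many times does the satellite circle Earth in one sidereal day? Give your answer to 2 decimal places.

Semi-major axis a = 6378 + 1600 = 7978 km. Period T = 2π√(a³/μ) = 2π√(7978³/398600) = 7091.7 s = 118.20 min.
Orbits per sidereal day = 86166 / 7091.7 = 12.150.

12.15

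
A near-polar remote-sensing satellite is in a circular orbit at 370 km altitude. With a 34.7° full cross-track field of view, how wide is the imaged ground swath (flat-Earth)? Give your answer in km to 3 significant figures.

Half-angle = 34.7°/2 = 17.35°.
Swath width ≈ 2h·tan(θ/2) = 2 × 370 × tan(17.35°) = 231.2 km.

231 km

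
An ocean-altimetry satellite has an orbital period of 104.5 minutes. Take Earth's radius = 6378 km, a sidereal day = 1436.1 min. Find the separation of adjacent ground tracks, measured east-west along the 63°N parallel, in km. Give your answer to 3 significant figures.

T = 104.5 min = 6270.0 s.
Node shift per orbit = (6270.0/86166) × 360° = 26.20°.
Equatorial spacing = 26.20 × 111.3 km/° = 2916 km.
At 63° latitude, spacing = 2916 × cos(63°) = 1324 km.

1320 km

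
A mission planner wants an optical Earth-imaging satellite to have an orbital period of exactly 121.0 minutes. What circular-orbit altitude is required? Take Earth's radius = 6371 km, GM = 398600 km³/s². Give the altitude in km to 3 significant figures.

1730 km

T = 121.0 min = 7260.0 s.
From T = 2π√(a³/μ): a = (μ T²/4π²)^(1/3) = (398600 × 7260.0² / 4π²)^(1/3) = 8104 km.
Altitude h = a − R = 8104 − 6371 = 1733 km.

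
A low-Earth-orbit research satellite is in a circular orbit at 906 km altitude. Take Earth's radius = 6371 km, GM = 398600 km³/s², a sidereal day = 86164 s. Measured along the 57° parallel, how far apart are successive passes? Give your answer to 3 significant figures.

1560 km

Semi-major axis a = 6371 + 906 = 7277 km. Period T = 2π√(a³/μ) = 2π√(7277³/398600) = 6177.9 s = 102.96 min.
Node shift per orbit = (6177.9/86164) × 360° = 25.81°.
Equatorial spacing = 25.81 × 111.2 km/° = 2870 km.
At 57° latitude, spacing = 2870 × cos(57°) = 1563 km.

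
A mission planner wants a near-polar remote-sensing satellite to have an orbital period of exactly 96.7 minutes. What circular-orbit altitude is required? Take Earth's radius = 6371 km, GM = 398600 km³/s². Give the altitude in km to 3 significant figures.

T = 96.7 min = 5802.0 s.
From T = 2π√(a³/μ): a = (μ T²/4π²)^(1/3) = (398600 × 5802.0² / 4π²)^(1/3) = 6979 km.
Altitude h = a − R = 6979 − 6371 = 608 km.

608 km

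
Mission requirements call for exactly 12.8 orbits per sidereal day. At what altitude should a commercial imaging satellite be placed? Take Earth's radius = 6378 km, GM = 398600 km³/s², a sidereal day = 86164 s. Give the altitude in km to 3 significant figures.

Required period T = 86164 / 12.8 = 6731.6 s.
From T = 2π√(a³/μ): a = (μ T²/4π²)^(1/3) = (398600 × 6731.6² / 4π²)^(1/3) = 7706 km.
Altitude h = a − R = 7706 − 6378 = 1328 km.

1330 km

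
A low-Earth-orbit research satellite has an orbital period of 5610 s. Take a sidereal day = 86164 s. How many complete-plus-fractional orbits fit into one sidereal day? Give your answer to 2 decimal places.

Orbits per sidereal day = 86164 / 5610.0 = 15.359.

15.36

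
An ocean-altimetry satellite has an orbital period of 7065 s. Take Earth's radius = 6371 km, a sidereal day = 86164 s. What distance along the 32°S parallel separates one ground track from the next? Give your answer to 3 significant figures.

Node shift per orbit = (7065.0/86164) × 360° = 29.52°.
Equatorial spacing = 29.52 × 111.2 km/° = 3282 km.
At 32° latitude, spacing = 3282 × cos(32°) = 2784 km.

2780 km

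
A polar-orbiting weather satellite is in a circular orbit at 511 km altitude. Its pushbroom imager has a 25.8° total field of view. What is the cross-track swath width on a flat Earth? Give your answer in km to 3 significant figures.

Half-angle = 25.8°/2 = 12.9°.
Swath width ≈ 2h·tan(θ/2) = 2 × 511 × tan(12.9°) = 234.1 km.

234 km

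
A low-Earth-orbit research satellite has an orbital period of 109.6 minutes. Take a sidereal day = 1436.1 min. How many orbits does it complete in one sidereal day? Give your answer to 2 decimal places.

13.10

T = 109.6 min = 6576.0 s.
Orbits per sidereal day = 86166 / 6576.0 = 13.103.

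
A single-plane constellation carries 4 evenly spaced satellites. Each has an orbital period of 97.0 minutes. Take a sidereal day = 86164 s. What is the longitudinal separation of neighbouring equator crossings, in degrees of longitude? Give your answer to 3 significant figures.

T = 97.0 min = 5820.0 s.
Single-satellite node shift = (5820.0/86164) × 360° = 24.32°.
With 4 satellites evenly phased, successive equator crossings are 24.32/4 = 6.079° apart.

6.08°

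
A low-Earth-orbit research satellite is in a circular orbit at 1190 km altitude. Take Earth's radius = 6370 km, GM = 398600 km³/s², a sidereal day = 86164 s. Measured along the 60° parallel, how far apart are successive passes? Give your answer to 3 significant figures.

Semi-major axis a = 6370 + 1190 = 7560 km. Period T = 2π√(a³/μ) = 2π√(7560³/398600) = 6541.7 s = 109.03 min.
Node shift per orbit = (6541.7/86164) × 360° = 27.33°.
Equatorial spacing = 27.33 × 111.2 km/° = 3039 km.
At 60° latitude, spacing = 3039 × cos(60°) = 1519 km.

1520 km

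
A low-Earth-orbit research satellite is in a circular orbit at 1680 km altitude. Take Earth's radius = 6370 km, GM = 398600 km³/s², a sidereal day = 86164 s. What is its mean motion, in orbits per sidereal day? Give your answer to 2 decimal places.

Semi-major axis a = 6370 + 1680 = 8050 km. Period T = 2π√(a³/μ) = 2π√(8050³/398600) = 7187.9 s = 119.80 min.
Orbits per sidereal day = 86164 / 7187.9 = 11.987.

11.99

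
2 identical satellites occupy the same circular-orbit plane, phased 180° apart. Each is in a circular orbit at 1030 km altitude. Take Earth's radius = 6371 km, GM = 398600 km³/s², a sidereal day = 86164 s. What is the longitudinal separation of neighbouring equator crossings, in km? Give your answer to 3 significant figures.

1470 km

Semi-major axis a = 6371 + 1030 = 7401 km. Period T = 2π√(a³/μ) = 2π√(7401³/398600) = 6336.5 s = 105.61 min.
Single-satellite node shift = (6336.5/86164) × 360° = 26.47°.
With 2 satellites evenly phased, successive equator crossings are 26.47/2 = 13.237° apart.
That is 13.237 × 111.2 = 1472 km at the equator.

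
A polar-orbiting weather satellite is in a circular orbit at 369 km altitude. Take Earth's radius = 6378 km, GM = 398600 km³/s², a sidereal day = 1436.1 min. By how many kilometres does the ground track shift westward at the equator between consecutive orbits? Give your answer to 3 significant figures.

Semi-major axis a = 6378 + 369 = 6747 km. Period T = 2π√(a³/μ) = 2π√(6747³/398600) = 5515.4 s = 91.92 min.
During one orbit Earth rotates (5515.4 / 86166) × 360° = 23.04°.
At the equator that is 23.04° × (2π·6378/360) km/° = 23.04 × 111.3 = 2565 km.

2570 km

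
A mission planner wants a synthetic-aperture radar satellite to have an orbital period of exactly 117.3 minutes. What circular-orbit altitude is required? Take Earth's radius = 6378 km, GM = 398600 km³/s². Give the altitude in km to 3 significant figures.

1560 km

T = 117.3 min = 7038.0 s.
From T = 2π√(a³/μ): a = (μ T²/4π²)^(1/3) = (398600 × 7038.0² / 4π²)^(1/3) = 7938 km.
Altitude h = a − R = 7938 − 6378 = 1560 km.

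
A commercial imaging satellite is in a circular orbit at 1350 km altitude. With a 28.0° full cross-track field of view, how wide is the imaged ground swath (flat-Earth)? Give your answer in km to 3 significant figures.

673 km

Half-angle = 28.0°/2 = 14°.
Swath width ≈ 2h·tan(θ/2) = 2 × 1350 × tan(14°) = 673.2 km.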